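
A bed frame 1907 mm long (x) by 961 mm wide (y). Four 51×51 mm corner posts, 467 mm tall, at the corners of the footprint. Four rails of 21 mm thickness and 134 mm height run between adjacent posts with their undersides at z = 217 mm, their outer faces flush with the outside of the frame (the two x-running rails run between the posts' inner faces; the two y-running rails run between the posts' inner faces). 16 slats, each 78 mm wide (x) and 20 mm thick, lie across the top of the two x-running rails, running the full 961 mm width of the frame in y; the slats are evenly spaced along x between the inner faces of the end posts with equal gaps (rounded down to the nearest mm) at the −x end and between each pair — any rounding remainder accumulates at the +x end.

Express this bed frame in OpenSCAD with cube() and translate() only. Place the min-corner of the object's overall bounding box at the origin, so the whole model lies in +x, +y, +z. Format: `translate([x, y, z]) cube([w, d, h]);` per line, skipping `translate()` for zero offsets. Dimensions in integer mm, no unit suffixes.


// slat z = rail_z + rail_h = 217 + 134 = 351
// slat gap = ⌊(1805 − 16·78) / 17⌋ = 32
cube([51, 51, 467]);
translate([0, 910, 0]) cube([51, 51, 467]);
translate([1856, 0, 0]) cube([51, 51, 467]);
translate([1856, 910, 0]) cube([51, 51, 467]);
translate([51, 0, 217]) cube([1805, 21, 134]);
translate([51, 940, 217]) cube([1805, 21, 134]);
translate([0, 51, 217]) cube([21, 859, 134]);
translate([1886, 51, 217]) cube([21, 859, 134]);
translate([83, 0, 351]) cube([78, 961, 20]);
translate([193, 0, 351]) cube([78, 961, 20]);
translate([303, 0, 351]) cube([78, 961, 20]);
translate([413, 0, 351]) cube([78, 961, 20]);
translate([523, 0, 351]) cube([78, 961, 20]);
translate([633, 0, 351]) cube([78, 961, 20]);
translate([743, 0, 351]) cube([78, 961, 20]);
translate([853, 0, 351]) cube([78, 961, 20]);
translate([963, 0, 351]) cube([78, 961, 20]);
translate([1073, 0, 351]) cube([78, 961, 20]);
translate([1183, 0, 351]) cube([78, 961, 20]);
translate([1293, 0, 351]) cube([78, 961, 20]);
translate([1403, 0, 351]) cube([78, 961, 20]);
translate([1513, 0, 351]) cube([78, 961, 20]);
translate([1623, 0, 351]) cube([78, 961, 20]);
translate([1733, 0, 351]) cube([78, 961, 20]);


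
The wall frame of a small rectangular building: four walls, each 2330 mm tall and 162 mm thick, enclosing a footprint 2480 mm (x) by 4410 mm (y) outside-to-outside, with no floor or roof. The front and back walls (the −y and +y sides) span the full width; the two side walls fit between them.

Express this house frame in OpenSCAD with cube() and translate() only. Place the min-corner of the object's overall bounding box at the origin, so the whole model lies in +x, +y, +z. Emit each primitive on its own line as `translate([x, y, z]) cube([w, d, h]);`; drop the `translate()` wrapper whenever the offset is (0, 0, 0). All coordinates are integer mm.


cube([2480, 162, 2330]);
translate([0, 4248, 0]) cube([2480, 162, 2330]);
translate([0, 162, 0]) cube([162, 4086, 2330]);
translate([2318, 162, 0]) cube([162, 4086, 2330]);


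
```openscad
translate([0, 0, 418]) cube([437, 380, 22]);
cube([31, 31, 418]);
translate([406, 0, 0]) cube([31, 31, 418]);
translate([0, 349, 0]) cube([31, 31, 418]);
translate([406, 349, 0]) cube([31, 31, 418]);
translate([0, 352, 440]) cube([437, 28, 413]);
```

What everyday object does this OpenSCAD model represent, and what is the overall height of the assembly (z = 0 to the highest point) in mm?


A chair. The overall height is 853 mm.

A slab on four corner posts with a tall panel at the back — a chair. The seat slab sits at z = 418 with thickness 22, and the 413 mm backrest starts at the seat top, so the overall height is 418 + 22 + 413 = 853 mm.


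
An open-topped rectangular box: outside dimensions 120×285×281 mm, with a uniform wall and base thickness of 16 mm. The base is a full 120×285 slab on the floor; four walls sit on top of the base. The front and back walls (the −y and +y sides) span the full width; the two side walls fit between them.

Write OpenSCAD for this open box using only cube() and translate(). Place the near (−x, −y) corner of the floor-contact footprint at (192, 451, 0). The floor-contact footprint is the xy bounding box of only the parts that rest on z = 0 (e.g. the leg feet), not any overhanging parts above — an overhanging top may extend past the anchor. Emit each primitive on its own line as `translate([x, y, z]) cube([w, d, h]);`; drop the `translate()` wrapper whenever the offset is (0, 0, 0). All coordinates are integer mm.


translate([192, 451, 0]) cube([120, 285, 16]);
translate([192, 451, 16]) cube([120, 16, 265]);
translate([192, 720, 16]) cube([120, 16, 265]);
translate([192, 467, 16]) cube([16, 253, 265]);
translate([296, 467, 16]) cube([16, 253, 265]);


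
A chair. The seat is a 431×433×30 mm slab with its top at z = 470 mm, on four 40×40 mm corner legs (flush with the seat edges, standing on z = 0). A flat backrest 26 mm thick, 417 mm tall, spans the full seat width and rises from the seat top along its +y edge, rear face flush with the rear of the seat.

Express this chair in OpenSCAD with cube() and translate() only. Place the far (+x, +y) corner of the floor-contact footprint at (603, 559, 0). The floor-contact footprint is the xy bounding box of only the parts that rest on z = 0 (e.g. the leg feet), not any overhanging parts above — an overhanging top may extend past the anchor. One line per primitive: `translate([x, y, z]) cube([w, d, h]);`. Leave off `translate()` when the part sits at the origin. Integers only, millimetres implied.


translate([172, 126, 440]) cube([431, 433, 30]);
translate([172, 126, 0]) cube([40, 40, 440]);
translate([563, 126, 0]) cube([40, 40, 440]);
translate([172, 519, 0]) cube([40, 40, 440]);
translate([563, 519, 0]) cube([40, 40, 440]);
translate([172, 533, 470]) cube([431, 26, 417]);


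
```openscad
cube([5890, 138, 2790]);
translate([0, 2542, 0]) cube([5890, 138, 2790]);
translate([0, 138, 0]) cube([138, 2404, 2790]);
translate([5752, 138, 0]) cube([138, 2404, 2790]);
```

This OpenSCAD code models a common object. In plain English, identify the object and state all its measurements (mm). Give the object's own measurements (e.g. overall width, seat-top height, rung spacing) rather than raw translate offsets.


The wall frame of a small rectangular building: four walls, each 2790 mm tall and 138 mm thick, enclosing a footprint 5890 mm (x) by 2680 mm (y) outside-to-outside, with no floor or roof. The front and back walls (the −y and +y sides) span the full width; the two side walls fit between them.


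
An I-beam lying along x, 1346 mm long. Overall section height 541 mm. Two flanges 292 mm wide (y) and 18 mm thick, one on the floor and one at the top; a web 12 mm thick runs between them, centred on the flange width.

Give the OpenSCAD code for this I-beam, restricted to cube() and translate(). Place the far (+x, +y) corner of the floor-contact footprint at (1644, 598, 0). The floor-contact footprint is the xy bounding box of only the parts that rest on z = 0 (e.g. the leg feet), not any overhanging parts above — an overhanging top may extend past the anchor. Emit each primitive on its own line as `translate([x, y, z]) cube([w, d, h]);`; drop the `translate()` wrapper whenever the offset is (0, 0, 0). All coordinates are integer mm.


translate([298, 306, 0]) cube([1346, 292, 18]);
translate([298, 446, 18]) cube([1346, 12, 505]);
translate([298, 306, 523]) cube([1346, 292, 18]);


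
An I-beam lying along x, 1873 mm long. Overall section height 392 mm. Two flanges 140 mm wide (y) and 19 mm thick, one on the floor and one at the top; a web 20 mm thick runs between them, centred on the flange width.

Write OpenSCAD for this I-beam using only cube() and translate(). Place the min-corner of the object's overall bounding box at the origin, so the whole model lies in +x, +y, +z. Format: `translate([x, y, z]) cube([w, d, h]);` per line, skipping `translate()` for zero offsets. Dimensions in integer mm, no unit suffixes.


cube([1873, 140, 19]);
translate([0, 60, 19]) cube([1873, 20, 354]);
translate([0, 0, 373]) cube([1873, 140, 19]);


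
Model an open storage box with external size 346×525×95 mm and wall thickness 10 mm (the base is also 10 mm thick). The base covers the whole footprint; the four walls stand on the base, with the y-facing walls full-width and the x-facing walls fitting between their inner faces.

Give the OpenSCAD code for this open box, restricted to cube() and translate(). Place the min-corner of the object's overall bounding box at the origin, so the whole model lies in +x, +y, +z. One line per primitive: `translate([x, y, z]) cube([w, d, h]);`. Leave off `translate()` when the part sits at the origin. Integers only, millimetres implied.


cube([346, 525, 10]);
translate([0, 0, 10]) cube([346, 10, 85]);
translate([0, 515, 10]) cube([346, 10, 85]);
translate([0, 10, 10]) cube([10, 505, 85]);
translate([336, 10, 10]) cube([10, 505, 85]);


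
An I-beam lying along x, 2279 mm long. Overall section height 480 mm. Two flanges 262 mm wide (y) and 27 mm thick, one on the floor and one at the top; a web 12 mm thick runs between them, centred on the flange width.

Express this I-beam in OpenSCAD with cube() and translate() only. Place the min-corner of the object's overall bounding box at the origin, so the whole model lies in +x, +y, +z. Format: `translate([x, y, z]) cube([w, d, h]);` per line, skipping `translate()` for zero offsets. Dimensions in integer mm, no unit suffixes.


cube([2279, 262, 27]);
translate([0, 125, 27]) cube([2279, 12, 426]);
translate([0, 0, 453]) cube([2279, 262, 27]);


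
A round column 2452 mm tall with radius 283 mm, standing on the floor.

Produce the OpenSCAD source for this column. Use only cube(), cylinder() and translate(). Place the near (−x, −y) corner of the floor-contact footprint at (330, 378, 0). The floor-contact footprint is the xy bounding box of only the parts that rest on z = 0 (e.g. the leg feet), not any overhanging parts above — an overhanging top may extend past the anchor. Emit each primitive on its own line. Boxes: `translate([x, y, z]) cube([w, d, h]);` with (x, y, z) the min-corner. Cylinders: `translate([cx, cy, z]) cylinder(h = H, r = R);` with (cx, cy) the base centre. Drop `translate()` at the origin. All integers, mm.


translate([613, 661, 0]) cylinder(h = 2452, r = 283);


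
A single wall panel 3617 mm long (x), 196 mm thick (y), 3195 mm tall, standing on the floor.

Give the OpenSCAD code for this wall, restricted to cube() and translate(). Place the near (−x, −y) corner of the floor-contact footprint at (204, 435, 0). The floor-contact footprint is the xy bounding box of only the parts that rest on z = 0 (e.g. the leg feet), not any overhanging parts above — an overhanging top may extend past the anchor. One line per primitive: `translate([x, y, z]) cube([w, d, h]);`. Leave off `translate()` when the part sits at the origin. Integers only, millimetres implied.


translate([204, 435, 0]) cube([3617, 196, 3195]);


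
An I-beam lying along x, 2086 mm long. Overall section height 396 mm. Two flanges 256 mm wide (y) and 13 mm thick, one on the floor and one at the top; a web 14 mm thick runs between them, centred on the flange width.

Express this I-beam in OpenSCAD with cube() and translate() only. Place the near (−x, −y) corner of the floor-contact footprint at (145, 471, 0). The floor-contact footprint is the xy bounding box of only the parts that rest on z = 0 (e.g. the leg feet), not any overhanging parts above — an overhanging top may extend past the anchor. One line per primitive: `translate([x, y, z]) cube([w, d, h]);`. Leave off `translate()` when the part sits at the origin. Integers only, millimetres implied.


translate([145, 471, 0]) cube([2086, 256, 13]);
translate([145, 592, 13]) cube([2086, 14, 370]);
translate([145, 471, 383]) cube([2086, 256, 13]);


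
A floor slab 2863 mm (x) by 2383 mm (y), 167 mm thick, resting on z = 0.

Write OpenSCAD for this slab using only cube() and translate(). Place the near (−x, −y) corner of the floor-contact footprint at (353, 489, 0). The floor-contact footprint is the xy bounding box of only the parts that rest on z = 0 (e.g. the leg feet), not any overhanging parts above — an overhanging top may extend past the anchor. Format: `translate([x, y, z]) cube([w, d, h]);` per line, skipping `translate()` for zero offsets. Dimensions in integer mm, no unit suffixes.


translate([353, 489, 0]) cube([2863, 2383, 167]);


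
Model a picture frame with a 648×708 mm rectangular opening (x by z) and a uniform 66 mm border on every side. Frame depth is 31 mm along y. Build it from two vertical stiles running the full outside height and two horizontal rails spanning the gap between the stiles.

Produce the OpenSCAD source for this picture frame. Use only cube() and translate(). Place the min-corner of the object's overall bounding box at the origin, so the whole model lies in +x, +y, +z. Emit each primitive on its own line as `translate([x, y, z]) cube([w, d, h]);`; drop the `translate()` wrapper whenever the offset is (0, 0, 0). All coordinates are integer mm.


cube([66, 31, 840]);
translate([714, 0, 0]) cube([66, 31, 840]);
translate([66, 0, 0]) cube([648, 31, 66]);
translate([66, 0, 774]) cube([648, 31, 66]);


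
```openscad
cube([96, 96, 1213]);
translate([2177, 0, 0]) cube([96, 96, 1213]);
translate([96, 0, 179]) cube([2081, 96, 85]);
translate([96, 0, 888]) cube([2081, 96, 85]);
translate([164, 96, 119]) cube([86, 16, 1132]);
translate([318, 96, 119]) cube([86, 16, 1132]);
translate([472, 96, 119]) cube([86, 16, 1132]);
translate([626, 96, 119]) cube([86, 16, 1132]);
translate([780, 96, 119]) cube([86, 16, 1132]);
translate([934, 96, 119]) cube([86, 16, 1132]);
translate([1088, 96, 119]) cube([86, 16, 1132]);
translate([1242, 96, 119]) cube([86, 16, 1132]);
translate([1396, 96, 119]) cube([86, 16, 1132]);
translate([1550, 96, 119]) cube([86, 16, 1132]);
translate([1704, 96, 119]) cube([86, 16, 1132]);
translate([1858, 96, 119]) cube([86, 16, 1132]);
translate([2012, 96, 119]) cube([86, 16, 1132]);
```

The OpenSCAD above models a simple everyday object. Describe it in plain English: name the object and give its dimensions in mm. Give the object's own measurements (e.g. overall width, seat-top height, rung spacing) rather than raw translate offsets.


A fence section. Two 96×96 mm posts, 1213 mm tall, stand on the floor with a clear span of 2081 mm between their inner faces. Two horizontal rails of 96×85 mm section span the gap between the posts with their undersides at z = 179 mm and z = 888 mm, flush with the posts' −y face. 13 pickets, each 86 mm wide, 16 mm thick and 1132 mm tall, are fixed to the +y face of the rails with their bottoms at z = 119 mm, spaced across the span with a 68 mm gap after the −x post and between neighbouring pickets, with 79 mm left before the +x post.


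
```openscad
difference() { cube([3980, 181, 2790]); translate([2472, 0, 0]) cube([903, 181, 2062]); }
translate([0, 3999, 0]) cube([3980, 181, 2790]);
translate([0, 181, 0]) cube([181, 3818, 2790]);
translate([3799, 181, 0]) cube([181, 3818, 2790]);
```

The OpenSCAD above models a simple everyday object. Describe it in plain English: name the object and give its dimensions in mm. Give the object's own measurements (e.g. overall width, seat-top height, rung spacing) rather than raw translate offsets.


A single room: four walls, each 2790 mm tall and 181 mm thick, enclosing an outside footprint 3980×4180 mm (x × y), no floor or roof. The front and back walls (−y and +y sides) run the full x-width; the side walls fit between their inner faces. A door opening 903 mm wide and 2062 mm tall is cut through the front wall from the floor up, its −x edge 2472 mm from the wall's −x end.


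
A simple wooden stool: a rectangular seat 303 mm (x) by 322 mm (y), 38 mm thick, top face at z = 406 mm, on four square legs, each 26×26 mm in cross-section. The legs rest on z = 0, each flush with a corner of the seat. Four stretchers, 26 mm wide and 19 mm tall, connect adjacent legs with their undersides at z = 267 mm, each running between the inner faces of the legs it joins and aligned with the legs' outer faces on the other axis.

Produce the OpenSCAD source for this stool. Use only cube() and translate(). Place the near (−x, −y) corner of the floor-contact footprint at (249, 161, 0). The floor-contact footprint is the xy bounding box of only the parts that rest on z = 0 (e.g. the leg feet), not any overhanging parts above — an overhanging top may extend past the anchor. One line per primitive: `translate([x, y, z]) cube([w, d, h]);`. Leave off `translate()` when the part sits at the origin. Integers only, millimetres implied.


translate([249, 161, 368]) cube([303, 322, 38]);
translate([249, 161, 0]) cube([26, 26, 368]);
translate([526, 161, 0]) cube([26, 26, 368]);
translate([249, 457, 0]) cube([26, 26, 368]);
translate([526, 457, 0]) cube([26, 26, 368]);
translate([275, 161, 267]) cube([251, 26, 19]);
translate([275, 457, 267]) cube([251, 26, 19]);
translate([249, 187, 267]) cube([26, 270, 19]);
translate([526, 187, 267]) cube([26, 270, 19]);


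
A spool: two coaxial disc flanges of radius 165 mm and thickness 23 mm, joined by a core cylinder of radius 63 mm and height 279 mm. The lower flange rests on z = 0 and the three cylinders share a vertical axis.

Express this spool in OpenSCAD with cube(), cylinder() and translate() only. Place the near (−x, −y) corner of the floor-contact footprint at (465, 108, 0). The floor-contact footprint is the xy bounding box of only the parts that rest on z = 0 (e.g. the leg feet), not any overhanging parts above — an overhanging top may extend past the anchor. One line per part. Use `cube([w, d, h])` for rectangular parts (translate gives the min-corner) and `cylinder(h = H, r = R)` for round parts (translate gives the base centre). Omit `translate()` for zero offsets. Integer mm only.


translate([630, 273, 0]) cylinder(h = 23, r = 165);
translate([630, 273, 23]) cylinder(h = 279, r = 63);
translate([630, 273, 302]) cylinder(h = 23, r = 165);


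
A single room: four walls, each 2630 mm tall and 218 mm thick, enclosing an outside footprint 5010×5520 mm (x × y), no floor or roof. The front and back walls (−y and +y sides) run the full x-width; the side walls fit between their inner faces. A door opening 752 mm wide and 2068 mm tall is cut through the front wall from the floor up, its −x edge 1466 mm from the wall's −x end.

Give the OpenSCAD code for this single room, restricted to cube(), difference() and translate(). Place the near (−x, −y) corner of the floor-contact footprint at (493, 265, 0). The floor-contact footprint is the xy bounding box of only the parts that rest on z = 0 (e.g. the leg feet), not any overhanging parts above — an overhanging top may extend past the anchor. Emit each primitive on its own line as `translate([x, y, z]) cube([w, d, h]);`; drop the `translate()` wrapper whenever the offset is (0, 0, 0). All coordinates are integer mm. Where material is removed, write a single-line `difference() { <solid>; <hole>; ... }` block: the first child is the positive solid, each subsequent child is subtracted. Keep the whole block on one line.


difference() { translate([493, 265, 0]) cube([5010, 218, 2630]); translate([1959, 265, 0]) cube([752, 218, 2068]); }
translate([493, 5567, 0]) cube([5010, 218, 2630]);
translate([493, 483, 0]) cube([218, 5084, 2630]);
translate([5285, 483, 0]) cube([218, 5084, 2630]);


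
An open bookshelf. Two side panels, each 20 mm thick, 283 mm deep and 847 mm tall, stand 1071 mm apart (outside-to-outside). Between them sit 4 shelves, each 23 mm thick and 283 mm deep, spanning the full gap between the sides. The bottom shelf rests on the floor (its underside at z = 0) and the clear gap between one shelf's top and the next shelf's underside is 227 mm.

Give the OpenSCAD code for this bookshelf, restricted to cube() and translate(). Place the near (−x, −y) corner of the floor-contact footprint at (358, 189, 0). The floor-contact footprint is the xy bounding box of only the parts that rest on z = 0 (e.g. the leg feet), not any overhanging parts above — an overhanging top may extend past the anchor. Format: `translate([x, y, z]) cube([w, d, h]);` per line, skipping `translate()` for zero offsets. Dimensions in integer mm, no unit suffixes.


translate([358, 189, 0]) cube([20, 283, 847]);
translate([1409, 189, 0]) cube([20, 283, 847]);
translate([378, 189, 0]) cube([1031, 283, 23]);
translate([378, 189, 250]) cube([1031, 283, 23]);
translate([378, 189, 500]) cube([1031, 283, 23]);
translate([378, 189, 750]) cube([1031, 283, 23]);


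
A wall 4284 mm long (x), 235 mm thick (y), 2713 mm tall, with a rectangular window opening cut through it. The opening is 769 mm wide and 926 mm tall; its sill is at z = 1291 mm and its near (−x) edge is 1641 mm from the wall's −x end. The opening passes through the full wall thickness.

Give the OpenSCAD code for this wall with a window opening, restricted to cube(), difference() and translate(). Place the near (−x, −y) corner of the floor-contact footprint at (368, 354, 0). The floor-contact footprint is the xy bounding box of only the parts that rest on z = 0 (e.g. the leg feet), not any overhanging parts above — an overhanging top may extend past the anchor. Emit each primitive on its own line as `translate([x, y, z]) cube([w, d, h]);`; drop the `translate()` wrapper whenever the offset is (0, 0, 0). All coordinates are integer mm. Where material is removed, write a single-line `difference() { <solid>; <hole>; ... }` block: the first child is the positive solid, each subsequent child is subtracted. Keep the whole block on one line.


difference() { translate([368, 354, 0]) cube([4284, 235, 2713]); translate([2009, 354, 1291]) cube([769, 235, 926]); }


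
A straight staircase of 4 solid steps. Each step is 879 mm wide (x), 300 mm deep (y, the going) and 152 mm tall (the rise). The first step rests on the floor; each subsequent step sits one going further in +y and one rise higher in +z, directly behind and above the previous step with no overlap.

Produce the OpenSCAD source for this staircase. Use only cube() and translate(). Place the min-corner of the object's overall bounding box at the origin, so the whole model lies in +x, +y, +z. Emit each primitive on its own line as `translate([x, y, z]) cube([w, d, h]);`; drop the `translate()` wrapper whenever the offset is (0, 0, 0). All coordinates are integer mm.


cube([879, 300, 152]);
translate([0, 300, 152]) cube([879, 300, 152]);
translate([0, 600, 304]) cube([879, 300, 152]);
translate([0, 900, 456]) cube([879, 300, 152]);


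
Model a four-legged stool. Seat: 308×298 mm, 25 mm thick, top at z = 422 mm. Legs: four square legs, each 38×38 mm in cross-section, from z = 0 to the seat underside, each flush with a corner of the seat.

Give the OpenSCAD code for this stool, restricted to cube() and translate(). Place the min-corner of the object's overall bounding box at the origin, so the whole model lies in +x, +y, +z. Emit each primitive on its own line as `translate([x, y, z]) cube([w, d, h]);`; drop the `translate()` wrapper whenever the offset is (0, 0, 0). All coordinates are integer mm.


// leg_h = 422 - 25 = 397
translate([0, 0, 397]) cube([308, 298, 25]);
cube([38, 38, 397]);
translate([270, 0, 0]) cube([38, 38, 397]);
translate([0, 260, 0]) cube([38, 38, 397]);
translate([270, 260, 0]) cube([38, 38, 397]);


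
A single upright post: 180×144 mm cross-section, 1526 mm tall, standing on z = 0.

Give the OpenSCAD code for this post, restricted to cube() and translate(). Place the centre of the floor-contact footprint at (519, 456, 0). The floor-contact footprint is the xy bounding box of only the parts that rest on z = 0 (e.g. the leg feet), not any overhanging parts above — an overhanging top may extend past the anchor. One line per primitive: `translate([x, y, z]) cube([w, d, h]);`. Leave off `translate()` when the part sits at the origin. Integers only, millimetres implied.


translate([429, 384, 0]) cube([180, 144, 1526]);


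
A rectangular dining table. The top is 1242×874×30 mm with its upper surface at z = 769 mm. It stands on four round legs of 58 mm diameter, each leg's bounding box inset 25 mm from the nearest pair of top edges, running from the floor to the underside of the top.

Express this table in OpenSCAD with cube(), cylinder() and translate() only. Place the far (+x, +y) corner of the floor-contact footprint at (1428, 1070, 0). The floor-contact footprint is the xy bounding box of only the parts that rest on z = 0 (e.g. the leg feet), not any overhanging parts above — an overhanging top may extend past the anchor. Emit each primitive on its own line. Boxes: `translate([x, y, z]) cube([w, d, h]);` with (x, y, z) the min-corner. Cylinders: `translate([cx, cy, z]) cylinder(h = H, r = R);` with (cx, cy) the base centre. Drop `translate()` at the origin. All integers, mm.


// leg_h = 769 - 30 = 739
translate([211, 221, 739]) cube([1242, 874, 30]);
translate([265, 275, 0]) cylinder(h = 739, r = 29);
translate([1399, 275, 0]) cylinder(h = 739, r = 29);
translate([265, 1041, 0]) cylinder(h = 739, r = 29);
translate([1399, 1041, 0]) cylinder(h = 739, r = 29);


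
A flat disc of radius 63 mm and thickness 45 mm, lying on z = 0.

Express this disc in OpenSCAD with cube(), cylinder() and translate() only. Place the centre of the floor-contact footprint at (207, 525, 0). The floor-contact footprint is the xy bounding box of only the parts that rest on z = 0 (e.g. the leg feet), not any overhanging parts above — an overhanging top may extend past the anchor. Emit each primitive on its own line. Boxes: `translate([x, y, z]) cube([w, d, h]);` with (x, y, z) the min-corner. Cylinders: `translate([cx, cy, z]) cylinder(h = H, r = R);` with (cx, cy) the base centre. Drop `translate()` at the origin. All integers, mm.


translate([207, 525, 0]) cylinder(h = 45, r = 63);


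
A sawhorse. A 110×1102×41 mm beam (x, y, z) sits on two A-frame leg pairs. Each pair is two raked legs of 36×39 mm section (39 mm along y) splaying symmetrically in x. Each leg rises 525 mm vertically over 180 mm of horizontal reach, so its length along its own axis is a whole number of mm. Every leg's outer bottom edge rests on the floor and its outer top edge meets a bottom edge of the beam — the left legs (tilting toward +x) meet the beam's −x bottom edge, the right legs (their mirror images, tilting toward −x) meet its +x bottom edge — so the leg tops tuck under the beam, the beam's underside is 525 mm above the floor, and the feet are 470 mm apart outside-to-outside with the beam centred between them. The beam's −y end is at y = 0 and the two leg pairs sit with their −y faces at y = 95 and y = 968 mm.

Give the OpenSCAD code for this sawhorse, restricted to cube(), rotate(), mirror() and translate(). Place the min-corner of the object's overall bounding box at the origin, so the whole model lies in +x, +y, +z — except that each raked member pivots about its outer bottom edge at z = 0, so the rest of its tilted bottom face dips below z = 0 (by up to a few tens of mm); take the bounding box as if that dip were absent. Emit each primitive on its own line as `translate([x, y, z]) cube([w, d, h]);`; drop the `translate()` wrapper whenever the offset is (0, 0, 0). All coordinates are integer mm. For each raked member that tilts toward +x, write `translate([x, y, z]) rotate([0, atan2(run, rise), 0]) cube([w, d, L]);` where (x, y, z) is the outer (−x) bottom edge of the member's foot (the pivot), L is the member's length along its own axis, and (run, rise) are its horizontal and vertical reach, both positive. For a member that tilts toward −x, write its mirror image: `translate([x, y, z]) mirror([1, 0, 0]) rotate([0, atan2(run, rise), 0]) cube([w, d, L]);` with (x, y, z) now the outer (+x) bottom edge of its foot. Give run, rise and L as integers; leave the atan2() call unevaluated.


// leg length = √(180² + 525²) = 555
// right-leg outer foot x = 2·180 + 110 = 470
// beam min-corner = (180, 0, 525)
translate([180, 0, 525]) cube([110, 1102, 41]);
translate([0, 95, 0]) rotate([0, atan2(180, 525), 0]) cube([36, 39, 555]);
translate([470, 95, 0]) mirror([1, 0, 0]) rotate([0, atan2(180, 525), 0]) cube([36, 39, 555]);
translate([0, 968, 0]) rotate([0, atan2(180, 525), 0]) cube([36, 39, 555]);
translate([470, 968, 0]) mirror([1, 0, 0]) rotate([0, atan2(180, 525), 0]) cube([36, 39, 555]);


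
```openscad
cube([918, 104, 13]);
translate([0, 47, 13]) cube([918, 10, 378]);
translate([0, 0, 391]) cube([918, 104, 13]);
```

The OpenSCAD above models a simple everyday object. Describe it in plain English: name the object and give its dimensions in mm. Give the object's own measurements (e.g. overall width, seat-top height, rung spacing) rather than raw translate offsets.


An I-beam lying along x, 918 mm long. Overall section height 404 mm. Two flanges 104 mm wide (y) and 13 mm thick, one on the floor and one at the top; a web 10 mm thick runs between them, centred on the flange width.


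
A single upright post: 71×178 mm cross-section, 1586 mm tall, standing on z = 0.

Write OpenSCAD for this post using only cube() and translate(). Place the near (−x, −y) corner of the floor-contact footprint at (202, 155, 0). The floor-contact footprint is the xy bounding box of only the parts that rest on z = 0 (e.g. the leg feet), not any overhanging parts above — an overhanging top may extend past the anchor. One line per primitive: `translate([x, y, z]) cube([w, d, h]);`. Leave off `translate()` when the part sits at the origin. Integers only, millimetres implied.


translate([202, 155, 0]) cube([71, 178, 1586]);


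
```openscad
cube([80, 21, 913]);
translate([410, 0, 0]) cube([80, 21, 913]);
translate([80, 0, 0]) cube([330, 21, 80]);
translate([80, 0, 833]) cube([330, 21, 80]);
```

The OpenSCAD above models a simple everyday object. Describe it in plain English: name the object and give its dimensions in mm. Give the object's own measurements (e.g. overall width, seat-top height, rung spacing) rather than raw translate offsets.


A rectangular picture frame lying in the x–z plane (depth along y). The opening is 330 mm wide (x) by 753 mm tall (z), surrounded by a border 80 mm wide on all four sides. The frame is 21 mm deep and is made of two full-height vertical stiles with two horizontal rails fitted between them.


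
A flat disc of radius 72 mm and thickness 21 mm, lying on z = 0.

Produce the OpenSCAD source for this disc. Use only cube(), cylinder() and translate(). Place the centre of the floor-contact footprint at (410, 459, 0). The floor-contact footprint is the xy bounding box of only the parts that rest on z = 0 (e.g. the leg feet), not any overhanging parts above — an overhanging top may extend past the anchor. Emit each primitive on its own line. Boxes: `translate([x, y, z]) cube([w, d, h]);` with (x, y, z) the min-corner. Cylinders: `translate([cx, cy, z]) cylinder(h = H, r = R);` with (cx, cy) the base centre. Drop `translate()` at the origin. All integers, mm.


translate([410, 459, 0]) cylinder(h = 21, r = 72);


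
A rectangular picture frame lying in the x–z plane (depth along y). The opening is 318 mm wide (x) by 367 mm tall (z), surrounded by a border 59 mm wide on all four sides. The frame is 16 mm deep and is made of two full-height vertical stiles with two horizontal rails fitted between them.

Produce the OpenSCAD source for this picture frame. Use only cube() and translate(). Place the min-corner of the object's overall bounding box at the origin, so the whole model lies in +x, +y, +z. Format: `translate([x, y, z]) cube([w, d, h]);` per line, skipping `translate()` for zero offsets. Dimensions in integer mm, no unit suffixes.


cube([59, 16, 485]);
translate([377, 0, 0]) cube([59, 16, 485]);
translate([59, 0, 0]) cube([318, 16, 59]);
translate([59, 0, 426]) cube([318, 16, 59]);


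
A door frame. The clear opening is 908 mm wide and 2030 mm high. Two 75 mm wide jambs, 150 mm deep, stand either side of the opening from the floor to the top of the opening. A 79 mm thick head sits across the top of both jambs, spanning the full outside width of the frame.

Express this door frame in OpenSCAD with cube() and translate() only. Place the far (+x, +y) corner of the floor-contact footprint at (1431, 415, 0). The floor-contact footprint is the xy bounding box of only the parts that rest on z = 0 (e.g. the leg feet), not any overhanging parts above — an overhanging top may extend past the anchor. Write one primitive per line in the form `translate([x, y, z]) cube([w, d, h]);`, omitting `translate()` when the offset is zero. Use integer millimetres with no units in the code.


translate([373, 265, 0]) cube([75, 150, 2030]);
translate([1356, 265, 0]) cube([75, 150, 2030]);
translate([373, 265, 2030]) cube([1058, 150, 79]);


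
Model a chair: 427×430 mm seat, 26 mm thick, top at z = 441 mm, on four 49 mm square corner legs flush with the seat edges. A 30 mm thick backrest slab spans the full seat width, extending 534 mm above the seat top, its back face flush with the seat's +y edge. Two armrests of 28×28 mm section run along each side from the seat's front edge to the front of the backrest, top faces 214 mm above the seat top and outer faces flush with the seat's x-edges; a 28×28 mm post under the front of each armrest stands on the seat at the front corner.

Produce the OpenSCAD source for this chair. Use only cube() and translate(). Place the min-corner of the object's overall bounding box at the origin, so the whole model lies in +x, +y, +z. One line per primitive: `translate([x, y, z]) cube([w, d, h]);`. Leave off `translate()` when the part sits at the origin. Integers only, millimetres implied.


// leg_h = 441 - 26 = 415
// arm post h = 214 - 28 = 186
translate([0, 0, 415]) cube([427, 430, 26]);
cube([49, 49, 415]);
translate([378, 0, 0]) cube([49, 49, 415]);
translate([0, 381, 0]) cube([49, 49, 415]);
translate([378, 381, 0]) cube([49, 49, 415]);
translate([0, 400, 441]) cube([427, 30, 534]);
translate([0, 0, 627]) cube([28, 400, 28]);
translate([399, 0, 627]) cube([28, 400, 28]);
translate([0, 0, 441]) cube([28, 28, 186]);
translate([399, 0, 441]) cube([28, 28, 186]);


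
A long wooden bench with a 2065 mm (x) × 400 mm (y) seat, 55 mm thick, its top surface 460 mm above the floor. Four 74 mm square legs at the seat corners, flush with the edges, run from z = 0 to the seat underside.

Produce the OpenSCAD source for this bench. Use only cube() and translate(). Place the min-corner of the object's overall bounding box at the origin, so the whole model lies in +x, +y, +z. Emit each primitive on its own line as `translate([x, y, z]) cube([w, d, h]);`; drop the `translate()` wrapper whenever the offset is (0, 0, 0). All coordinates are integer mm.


translate([0, 0, 405]) cube([2065, 400, 55]);
cube([74, 74, 405]);
translate([0, 326, 0]) cube([74, 74, 405]);
translate([1991, 0, 0]) cube([74, 74, 405]);
translate([1991, 326, 0]) cube([74, 74, 405]);


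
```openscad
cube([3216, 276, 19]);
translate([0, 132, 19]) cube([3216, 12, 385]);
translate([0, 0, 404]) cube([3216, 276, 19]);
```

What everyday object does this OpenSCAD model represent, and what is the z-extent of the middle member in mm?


An I-beam. The web height is 385 mm.

Two wide flanges with a thin centred web — an I-beam. Overall 423 mm minus two 19 mm flanges gives a web of 423 − 2·19 = 385 mm.


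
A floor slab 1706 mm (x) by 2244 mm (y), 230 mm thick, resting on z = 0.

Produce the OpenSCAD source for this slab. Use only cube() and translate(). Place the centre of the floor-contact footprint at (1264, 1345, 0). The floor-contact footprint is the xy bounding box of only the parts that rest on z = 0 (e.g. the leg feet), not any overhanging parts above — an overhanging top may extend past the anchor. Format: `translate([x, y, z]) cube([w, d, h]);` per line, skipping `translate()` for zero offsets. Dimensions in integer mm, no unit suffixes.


translate([411, 223, 0]) cube([1706, 2244, 230]);


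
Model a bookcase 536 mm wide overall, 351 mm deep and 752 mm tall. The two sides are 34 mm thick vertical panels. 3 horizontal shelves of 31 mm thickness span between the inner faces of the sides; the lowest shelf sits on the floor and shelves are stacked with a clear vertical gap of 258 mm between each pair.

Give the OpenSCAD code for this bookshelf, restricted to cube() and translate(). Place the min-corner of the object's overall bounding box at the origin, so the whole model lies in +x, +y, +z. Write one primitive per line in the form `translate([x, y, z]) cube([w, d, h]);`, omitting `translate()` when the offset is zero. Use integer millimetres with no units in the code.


cube([34, 351, 752]);
translate([502, 0, 0]) cube([34, 351, 752]);
translate([34, 0, 0]) cube([468, 351, 31]);
translate([34, 0, 289]) cube([468, 351, 31]);
translate([34, 0, 578]) cube([468, 351, 31]);


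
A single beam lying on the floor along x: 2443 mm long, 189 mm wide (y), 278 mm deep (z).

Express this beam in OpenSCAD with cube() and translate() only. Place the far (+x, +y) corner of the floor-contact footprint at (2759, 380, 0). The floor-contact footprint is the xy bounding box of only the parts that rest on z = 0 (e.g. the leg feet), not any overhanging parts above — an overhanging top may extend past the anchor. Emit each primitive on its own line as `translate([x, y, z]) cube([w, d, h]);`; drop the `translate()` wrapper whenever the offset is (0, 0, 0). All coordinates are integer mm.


translate([316, 191, 0]) cube([2443, 189, 278]);


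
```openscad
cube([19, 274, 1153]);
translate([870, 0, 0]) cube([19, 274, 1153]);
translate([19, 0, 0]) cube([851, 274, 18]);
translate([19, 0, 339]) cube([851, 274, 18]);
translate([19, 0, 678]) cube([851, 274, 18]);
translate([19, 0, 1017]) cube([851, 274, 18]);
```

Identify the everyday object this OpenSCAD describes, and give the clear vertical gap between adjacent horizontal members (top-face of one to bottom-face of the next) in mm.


A bookshelf. The clear shelf gap is 321 mm.

Two tall side panels with 4 horizontal boards between them — a bookshelf. The first two shelf undersides are at z = 0 and z = 339; with shelf thickness 18, the clear gap is 339 − 0 − 18 = 321 mm.


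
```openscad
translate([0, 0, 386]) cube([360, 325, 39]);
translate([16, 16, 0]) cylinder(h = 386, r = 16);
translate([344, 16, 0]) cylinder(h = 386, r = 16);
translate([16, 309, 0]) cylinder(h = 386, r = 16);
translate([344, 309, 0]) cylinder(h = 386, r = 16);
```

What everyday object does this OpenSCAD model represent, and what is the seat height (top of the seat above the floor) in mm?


A stool. The seat height is 425 mm.

A 360×325×39 slab at z = 386 on four corner cylinders — a stool. The seat top is 386 + 39 = 425 mm.


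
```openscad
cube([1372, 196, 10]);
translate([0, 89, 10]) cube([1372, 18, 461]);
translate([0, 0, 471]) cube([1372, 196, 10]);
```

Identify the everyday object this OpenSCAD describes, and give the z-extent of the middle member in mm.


An I-beam. The web height is 461 mm.

Two wide flanges with a thin centred web — an I-beam. Overall 481 mm minus two 10 mm flanges gives a web of 481 − 2·10 = 461 mm.


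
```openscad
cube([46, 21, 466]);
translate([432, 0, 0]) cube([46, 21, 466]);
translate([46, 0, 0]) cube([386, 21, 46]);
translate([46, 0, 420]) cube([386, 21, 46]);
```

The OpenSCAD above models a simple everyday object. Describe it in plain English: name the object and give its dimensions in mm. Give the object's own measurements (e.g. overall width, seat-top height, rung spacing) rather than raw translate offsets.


A rectangular picture frame lying in the x–z plane (depth along y). The opening is 386 mm wide (x) by 374 mm tall (z), surrounded by a border 46 mm wide on all four sides. The frame is 21 mm deep and is made of two full-height vertical stiles with two horizontal rails fitted between them.
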